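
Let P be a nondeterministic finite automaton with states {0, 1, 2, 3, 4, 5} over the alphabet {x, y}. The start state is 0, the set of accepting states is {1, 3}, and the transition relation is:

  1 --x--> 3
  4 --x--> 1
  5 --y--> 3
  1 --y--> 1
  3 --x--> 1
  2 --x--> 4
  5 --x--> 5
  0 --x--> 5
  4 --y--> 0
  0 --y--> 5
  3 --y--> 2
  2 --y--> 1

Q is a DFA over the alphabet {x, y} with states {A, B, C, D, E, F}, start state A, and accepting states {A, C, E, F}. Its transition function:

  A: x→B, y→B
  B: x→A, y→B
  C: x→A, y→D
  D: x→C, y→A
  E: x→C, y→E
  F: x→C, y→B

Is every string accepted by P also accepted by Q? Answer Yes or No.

No

The string xy is in L(P) but not in L(Q).
So L(P) ⊄ L(Q).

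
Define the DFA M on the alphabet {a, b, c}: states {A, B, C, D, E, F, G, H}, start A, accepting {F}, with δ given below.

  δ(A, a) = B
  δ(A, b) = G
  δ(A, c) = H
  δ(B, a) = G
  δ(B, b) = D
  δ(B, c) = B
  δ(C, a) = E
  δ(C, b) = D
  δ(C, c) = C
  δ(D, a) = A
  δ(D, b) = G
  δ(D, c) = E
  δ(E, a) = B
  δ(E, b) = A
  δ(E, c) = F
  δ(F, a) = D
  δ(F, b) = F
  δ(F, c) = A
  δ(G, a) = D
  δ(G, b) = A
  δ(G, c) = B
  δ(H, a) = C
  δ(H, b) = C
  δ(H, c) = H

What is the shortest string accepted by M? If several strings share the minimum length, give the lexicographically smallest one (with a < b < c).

A breadth-first search from A reaches an accepting state first via the path A → B → D → E → F on input abcc.
No string of length < 4 is accepted (BFS exhausts all shorter strings without reaching an accepting state), and abcc is the lexicographically least accepting string of length 4.

abcc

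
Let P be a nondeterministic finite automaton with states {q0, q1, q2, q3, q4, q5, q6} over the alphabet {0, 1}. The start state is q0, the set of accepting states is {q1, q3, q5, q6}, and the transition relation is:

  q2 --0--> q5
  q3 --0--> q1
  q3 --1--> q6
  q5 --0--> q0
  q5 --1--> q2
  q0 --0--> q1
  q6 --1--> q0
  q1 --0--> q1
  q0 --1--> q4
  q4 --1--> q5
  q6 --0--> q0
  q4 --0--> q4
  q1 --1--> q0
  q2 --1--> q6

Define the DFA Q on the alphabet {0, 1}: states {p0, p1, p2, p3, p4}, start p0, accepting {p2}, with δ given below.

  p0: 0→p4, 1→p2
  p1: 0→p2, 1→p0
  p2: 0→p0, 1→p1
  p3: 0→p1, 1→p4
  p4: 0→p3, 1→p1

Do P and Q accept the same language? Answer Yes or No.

The string 0 is accepted by P but rejected by Q.
So L(P) ≠ L(Q).

No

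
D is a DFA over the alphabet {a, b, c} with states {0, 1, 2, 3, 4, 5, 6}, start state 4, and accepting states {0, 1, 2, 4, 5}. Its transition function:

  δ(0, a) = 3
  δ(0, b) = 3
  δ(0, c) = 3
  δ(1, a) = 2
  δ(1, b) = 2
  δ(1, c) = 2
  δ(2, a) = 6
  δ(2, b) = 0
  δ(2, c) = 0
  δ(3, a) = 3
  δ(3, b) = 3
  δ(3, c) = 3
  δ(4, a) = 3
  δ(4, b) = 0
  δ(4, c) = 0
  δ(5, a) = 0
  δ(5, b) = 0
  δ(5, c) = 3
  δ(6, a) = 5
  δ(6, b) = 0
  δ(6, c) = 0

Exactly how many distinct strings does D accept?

The useful subgraph on states {0, 4} is acyclic, so L(D) is finite; the longest accepting path visits 2 useful states, giving maximum string length 1.
Counting accepting paths from 4 by length: 1 of length 0, 2 of length 1. Total 3.

3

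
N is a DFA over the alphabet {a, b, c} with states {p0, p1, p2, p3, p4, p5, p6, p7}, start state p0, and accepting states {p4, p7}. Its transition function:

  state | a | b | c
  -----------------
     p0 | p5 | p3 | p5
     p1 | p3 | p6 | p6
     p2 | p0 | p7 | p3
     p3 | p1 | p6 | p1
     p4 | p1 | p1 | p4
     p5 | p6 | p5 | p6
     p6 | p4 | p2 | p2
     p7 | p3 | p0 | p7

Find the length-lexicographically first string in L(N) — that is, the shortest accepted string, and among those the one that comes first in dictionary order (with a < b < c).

A breadth-first search from p0 reaches an accepting state first via the path p0 → p5 → p6 → p4 on input aaa.
No string of length < 3 is accepted (BFS exhausts all shorter strings without reaching an accepting state), and aaa is the lexicographically least accepting string of length 3.

aaa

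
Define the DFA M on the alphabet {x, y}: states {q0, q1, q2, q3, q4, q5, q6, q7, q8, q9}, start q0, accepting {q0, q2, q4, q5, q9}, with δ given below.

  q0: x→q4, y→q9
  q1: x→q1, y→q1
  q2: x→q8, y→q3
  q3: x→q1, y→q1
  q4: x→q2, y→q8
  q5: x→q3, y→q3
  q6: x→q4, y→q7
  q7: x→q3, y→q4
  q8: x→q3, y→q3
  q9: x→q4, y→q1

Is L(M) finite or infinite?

finite

The useful states (reachable from q0 and able to reach an accepting state) are {q0, q2, q4, q9}.
Restricted to these states the transition graph has no cycle, so every accepting path has bounded length and L is finite.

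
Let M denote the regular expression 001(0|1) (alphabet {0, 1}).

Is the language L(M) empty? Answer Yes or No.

No

The string 0010 matches the expression, so it belongs to L(M).
Since L(M) contains at least one string, it is not empty.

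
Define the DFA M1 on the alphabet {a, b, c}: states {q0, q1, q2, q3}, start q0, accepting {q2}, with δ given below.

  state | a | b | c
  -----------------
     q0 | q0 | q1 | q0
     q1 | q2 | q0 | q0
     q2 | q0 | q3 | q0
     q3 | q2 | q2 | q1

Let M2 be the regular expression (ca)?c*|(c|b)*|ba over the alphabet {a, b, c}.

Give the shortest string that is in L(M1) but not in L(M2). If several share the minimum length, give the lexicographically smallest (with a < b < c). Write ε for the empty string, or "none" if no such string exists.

The string aba is accepted by M1 but not by M2.
No shorter string lies in the difference, and aba is the lexicographically first length-3 string in L(M1) \ L(M2).

aba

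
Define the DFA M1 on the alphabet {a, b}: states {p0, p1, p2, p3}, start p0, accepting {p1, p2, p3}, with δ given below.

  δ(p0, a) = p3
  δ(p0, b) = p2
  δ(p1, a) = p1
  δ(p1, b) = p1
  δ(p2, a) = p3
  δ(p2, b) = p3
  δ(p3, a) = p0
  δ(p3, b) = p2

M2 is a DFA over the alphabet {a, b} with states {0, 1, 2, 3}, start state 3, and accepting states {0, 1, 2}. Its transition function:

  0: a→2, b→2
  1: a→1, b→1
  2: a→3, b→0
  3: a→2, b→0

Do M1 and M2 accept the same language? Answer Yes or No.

Exploring the product automaton M1 × M2 from the start pair (p0, 3), following both machines on each input symbol, reaches 3 state pairs: (p0, 3), (p3, 2), (p2, 0).
M1 accepts in {p1, p2, p3} and M2 accepts in {0, 1, 2}. In every reachable pair the two components are either both accepting — (p3, 2), (p2, 0) — or both non-accepting, so no string is accepted by exactly one of the machines: L(M1) \ L(M2) and L(M2) \ L(M1) are both empty.
Hence every string is accepted by M1 iff it is accepted by M2, and the two languages coincide.

Yes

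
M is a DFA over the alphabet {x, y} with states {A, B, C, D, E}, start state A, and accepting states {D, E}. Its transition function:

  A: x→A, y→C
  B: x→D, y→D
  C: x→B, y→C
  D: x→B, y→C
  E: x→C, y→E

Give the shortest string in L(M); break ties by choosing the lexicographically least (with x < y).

A breadth-first search from A reaches an accepting state first via the path A → C → B → D on input yxx.
No string of length < 3 is accepted (BFS exhausts all shorter strings without reaching an accepting state), and yxx is the lexicographically least accepting string of length 3.

yxx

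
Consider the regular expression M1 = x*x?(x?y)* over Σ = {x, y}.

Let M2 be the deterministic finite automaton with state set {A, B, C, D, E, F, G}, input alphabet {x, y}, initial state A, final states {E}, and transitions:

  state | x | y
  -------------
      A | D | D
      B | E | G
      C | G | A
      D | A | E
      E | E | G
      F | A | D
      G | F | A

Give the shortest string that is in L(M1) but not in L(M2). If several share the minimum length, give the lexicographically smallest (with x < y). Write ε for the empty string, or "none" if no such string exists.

ε

The empty string ε is accepted by M1 but not by M2.
Since ε is the unique shortest string, it is the required witness.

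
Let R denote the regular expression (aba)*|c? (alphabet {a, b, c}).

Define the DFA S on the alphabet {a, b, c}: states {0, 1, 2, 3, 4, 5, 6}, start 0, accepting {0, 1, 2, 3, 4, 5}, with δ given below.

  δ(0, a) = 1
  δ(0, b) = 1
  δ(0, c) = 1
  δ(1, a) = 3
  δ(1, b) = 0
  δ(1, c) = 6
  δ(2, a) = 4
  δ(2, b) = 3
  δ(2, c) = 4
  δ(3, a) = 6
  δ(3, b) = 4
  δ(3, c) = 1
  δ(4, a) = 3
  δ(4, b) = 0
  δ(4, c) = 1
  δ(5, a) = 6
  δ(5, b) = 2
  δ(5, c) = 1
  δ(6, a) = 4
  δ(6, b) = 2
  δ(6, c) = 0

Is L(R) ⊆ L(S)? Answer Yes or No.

Yes

Converting the expression R to a DFA (subset construction, then merging equivalent states) gives the minimal DFA with states {r0, r1, r2, r3, r4, r5}, start state r0, accepting states {r0, r3, r5} and transitions r0: a→r1, b→r2, c→r3; r1: a→r2, b→r4, c→r2; r2: a→r2, b→r2, c→r2; r3: a→r2, b→r2, c→r2; r4: a→r5, b→r2, c→r2; r5: a→r1, b→r2, c→r2.
Exploring the product automaton R × S from the start pair (r0, 0), following both machines on each input symbol, reaches 17 state pairs: (r0, 0), (r1, 1), (r2, 1), (r3, 1), (r2, 3), (r4, 0), (r2, 6), (r2, 0), (r2, 4), (r5, 1), (r2, 2), (r1, 3), (r4, 4), (r5, 3), (r1, 6), (r4, 2), (r5, 4).
R accepts in {r0, r3, r5} and S accepts in {0, 1, 2, 3, 4, 5}. The reachable pairs whose R-component is accepting are (r0, 0), (r3, 1), (r5, 1), (r5, 3), (r5, 4); in each of them the S-component is accepting too, so the product for L(R) \ L(S) (R-component accepting, S-component rejecting) has no reachable accepting pair and the difference is empty.
Hence every string in L(R) is also in L(S).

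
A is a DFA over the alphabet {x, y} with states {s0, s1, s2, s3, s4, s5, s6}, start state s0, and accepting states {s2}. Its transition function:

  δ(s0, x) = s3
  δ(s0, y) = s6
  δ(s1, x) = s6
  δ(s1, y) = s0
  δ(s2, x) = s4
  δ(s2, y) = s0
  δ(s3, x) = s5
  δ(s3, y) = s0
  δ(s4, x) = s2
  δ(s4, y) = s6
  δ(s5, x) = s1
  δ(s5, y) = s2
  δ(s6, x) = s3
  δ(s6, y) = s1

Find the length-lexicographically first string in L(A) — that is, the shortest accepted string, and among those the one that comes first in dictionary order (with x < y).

A breadth-first search from s0 reaches an accepting state first via the path s0 → s3 → s5 → s2 on input xxy.
No string of length < 3 is accepted (BFS exhausts all shorter strings without reaching an accepting state), and xxy is the lexicographically least accepting string of length 3.

xxy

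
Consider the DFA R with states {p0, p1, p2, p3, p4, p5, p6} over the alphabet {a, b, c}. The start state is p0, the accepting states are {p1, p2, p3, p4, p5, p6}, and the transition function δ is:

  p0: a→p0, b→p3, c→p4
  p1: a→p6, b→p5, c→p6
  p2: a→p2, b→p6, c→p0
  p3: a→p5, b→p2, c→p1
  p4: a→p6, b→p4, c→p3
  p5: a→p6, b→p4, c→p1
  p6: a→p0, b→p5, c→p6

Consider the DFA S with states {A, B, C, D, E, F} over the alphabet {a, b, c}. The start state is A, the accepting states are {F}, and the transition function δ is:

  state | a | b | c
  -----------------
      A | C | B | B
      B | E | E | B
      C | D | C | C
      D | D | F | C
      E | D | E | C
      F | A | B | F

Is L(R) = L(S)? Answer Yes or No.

The string b is accepted by R but rejected by S.
So L(R) ≠ L(S).

No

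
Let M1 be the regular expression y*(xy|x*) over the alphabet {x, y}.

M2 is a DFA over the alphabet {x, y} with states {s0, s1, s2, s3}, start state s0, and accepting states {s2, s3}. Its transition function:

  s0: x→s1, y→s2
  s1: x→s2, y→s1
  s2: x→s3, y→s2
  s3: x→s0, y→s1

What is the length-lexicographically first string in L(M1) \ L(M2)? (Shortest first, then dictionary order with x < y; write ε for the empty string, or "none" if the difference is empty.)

The empty string ε is accepted by M1 but not by M2.
Since ε is the unique shortest string, it is the required witness.

ε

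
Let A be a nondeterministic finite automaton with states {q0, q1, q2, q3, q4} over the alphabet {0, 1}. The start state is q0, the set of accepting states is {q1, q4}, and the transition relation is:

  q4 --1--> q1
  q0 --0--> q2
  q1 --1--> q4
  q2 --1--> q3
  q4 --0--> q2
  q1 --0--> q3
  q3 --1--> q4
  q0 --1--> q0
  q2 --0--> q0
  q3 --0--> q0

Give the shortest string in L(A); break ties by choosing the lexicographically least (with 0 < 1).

A breadth-first search from q0 reaches an accepting state first via the path q0 → q2 → q3 → q4 on input 011.
No string of length < 3 is accepted (BFS exhausts all shorter strings without reaching an accepting state), and 011 is the lexicographically least accepting string of length 3.

011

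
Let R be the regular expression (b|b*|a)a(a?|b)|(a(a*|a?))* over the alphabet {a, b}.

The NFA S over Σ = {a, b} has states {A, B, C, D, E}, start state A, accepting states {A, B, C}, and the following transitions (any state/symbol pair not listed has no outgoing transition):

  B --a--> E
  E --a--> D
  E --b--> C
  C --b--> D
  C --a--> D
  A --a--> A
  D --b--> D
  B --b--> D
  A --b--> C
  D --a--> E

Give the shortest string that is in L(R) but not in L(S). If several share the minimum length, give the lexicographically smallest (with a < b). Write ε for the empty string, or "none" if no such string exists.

The string ba is accepted by R but not by S.
No shorter string lies in the difference, and ba is the lexicographically first length-2 string in L(R) \ L(S).

ba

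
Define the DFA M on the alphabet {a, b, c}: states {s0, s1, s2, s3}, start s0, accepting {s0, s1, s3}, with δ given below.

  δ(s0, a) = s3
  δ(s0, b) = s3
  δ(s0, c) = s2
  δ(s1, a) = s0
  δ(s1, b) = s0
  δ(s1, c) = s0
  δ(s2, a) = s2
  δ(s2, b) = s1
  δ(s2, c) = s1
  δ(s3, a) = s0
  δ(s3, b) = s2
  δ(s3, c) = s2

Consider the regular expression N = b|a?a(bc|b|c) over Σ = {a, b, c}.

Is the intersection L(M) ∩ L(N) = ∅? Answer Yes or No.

No

The string b is accepted by both M and N.
Hence L(M) ∩ L(N) ≠ ∅.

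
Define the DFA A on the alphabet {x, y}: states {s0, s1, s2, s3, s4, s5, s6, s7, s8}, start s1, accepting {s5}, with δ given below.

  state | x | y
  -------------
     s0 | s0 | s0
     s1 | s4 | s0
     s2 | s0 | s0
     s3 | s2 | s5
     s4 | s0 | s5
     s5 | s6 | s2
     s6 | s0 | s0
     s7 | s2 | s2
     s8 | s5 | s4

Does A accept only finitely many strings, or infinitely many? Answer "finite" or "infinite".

finite

The useful states (reachable from s1 and able to reach an accepting state) are {s1, s4, s5}.
Restricted to these states the transition graph has no cycle, so every accepting path has bounded length and L is finite.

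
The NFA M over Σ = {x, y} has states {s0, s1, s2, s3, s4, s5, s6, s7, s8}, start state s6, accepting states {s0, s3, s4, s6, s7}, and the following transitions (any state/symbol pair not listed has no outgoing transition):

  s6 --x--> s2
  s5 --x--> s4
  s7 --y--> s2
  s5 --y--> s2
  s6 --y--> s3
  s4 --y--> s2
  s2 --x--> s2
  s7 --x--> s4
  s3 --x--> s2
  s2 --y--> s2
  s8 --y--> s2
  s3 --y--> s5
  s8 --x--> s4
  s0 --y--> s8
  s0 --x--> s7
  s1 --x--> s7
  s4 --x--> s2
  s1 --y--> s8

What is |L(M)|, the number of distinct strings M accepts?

3

The useful subgraph on states {s3, s4, s5, s6} is acyclic, so L(M) is finite; the longest accepting path visits 4 useful states, giving maximum string length 3.
Counting accepting paths from s6 by length: 1 of length 0, 1 of length 1, 1 of length 3. Total 3.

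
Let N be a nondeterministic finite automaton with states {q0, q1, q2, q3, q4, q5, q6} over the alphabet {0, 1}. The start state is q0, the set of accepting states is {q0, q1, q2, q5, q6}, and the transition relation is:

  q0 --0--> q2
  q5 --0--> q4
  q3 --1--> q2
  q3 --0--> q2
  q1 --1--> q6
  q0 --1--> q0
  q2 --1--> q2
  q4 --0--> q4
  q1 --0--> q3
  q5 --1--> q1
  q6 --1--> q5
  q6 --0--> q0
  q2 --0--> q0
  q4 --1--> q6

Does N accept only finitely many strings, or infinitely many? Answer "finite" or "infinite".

State q0 is reachable from the start and can reach an accepting state, and it lies on the cycle q0 → q0.
Traversing that cycle any number of times yields accepted strings of unbounded length, so the language is infinite.

infinite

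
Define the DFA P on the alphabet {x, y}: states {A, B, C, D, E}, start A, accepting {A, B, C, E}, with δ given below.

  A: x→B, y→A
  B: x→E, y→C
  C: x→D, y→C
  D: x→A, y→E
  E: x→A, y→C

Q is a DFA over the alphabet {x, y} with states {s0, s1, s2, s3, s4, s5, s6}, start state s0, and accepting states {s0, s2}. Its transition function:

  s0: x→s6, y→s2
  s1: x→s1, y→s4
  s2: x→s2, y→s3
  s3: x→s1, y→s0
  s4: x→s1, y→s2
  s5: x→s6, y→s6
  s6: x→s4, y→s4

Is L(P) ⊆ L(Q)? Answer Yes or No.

No

The string x is in L(P) but not in L(Q).
So L(P) ⊄ L(Q).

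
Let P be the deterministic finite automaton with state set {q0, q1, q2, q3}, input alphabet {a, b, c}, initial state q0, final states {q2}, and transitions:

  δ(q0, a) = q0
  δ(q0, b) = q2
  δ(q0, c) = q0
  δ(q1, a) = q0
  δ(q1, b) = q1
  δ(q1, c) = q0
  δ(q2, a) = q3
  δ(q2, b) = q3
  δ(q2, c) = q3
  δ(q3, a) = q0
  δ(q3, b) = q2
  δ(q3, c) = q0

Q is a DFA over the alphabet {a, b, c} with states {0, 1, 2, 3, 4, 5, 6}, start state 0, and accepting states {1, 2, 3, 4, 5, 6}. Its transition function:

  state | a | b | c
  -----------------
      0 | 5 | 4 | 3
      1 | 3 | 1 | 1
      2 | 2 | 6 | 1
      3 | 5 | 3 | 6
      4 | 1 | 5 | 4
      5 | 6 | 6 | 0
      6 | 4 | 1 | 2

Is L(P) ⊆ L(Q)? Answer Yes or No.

Yes

Exploring the product automaton P × Q from the start pair (q0, 0), following both machines on each input symbol, reaches 19 state pairs: (q0, 0), (q0, 5), (q2, 4), (q0, 3), (q0, 6), (q2, 6), (q3, 1), (q3, 5), (q3, 4), (q2, 3), (q0, 4), (q2, 1), (q0, 2), (q3, 2), (q0, 1), (q2, 5), (q3, 3), (q3, 6), (q3, 0).
P accepts in {q2} and Q accepts in {1, 2, 3, 4, 5, 6}. The reachable pairs whose P-component is accepting are (q2, 4), (q2, 6), (q2, 3), (q2, 1), (q2, 5); in each of them the Q-component is accepting too, so the product for L(P) \ L(Q) (P-component accepting, Q-component rejecting) has no reachable accepting pair and the difference is empty.
Hence every string in L(P) is also in L(Q).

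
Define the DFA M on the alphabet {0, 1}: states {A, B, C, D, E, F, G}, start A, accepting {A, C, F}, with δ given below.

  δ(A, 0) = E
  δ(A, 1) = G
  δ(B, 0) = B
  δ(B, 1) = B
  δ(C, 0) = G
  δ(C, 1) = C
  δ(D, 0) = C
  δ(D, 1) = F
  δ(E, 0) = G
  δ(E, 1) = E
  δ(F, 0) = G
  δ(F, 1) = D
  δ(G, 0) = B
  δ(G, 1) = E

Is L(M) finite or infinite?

finite

The useful states (reachable from A and able to reach an accepting state) are {A}.
Restricted to these states the transition graph has no cycle, so every accepting path has bounded length and L is finite.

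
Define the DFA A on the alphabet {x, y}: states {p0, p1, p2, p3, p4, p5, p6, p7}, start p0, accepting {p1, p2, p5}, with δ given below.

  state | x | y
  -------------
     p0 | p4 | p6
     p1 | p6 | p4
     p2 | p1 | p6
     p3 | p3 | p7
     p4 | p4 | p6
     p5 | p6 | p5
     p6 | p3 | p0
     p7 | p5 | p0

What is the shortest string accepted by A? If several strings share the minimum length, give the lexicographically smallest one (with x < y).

yxyx

A breadth-first search from p0 reaches an accepting state first via the path p0 → p6 → p3 → p7 → p5 on input yxyx.
No string of length < 4 is accepted (BFS exhausts all shorter strings without reaching an accepting state), and yxyx is the lexicographically least accepting string of length 4.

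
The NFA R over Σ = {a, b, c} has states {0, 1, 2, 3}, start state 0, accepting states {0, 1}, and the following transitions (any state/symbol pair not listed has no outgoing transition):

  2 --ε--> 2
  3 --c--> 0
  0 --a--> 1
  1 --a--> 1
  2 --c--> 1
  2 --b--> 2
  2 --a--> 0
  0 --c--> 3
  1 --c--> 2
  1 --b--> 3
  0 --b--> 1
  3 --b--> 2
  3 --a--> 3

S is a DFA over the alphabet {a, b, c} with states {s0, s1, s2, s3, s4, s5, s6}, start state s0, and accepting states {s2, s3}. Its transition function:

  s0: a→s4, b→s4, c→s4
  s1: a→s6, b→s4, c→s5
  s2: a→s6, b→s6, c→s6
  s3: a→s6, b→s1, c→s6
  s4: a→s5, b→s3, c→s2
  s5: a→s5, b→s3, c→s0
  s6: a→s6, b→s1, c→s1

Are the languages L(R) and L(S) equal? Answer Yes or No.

The empty string ε is accepted by R but rejected by S.
So L(R) ≠ L(S).

No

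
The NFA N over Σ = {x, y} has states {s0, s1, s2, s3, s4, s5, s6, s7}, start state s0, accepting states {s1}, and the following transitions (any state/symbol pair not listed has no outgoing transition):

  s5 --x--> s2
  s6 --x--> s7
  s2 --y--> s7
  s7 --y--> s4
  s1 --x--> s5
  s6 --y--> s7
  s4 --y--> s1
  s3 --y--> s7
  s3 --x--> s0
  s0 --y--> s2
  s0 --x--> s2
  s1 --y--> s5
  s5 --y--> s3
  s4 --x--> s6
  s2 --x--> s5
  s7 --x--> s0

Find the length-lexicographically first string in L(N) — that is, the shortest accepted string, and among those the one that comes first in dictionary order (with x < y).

A breadth-first search from s0 reaches an accepting state first via the path s0 → s2 → s7 → s4 → s1 on input xyyy.
No string of length < 4 is accepted (BFS exhausts all shorter strings without reaching an accepting state), and xyyy is the lexicographically least accepting string of length 4.

xyyy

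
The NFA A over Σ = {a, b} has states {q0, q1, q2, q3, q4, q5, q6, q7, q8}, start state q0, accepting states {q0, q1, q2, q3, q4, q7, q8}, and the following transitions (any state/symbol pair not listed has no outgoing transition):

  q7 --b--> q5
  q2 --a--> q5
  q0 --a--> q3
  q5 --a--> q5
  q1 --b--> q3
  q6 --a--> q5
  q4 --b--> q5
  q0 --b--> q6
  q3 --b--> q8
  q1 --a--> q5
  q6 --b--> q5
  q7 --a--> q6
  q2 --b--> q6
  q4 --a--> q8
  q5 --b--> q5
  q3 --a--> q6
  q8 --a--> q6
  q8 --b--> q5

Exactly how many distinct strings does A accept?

The useful subgraph on states {q0, q3, q8} is acyclic, so L(A) is finite; the longest accepting path visits 3 useful states, giving maximum string length 2.
Counting accepting paths from q0 by length: 1 of length 0, 1 of length 1, 1 of length 2. Total 3.

3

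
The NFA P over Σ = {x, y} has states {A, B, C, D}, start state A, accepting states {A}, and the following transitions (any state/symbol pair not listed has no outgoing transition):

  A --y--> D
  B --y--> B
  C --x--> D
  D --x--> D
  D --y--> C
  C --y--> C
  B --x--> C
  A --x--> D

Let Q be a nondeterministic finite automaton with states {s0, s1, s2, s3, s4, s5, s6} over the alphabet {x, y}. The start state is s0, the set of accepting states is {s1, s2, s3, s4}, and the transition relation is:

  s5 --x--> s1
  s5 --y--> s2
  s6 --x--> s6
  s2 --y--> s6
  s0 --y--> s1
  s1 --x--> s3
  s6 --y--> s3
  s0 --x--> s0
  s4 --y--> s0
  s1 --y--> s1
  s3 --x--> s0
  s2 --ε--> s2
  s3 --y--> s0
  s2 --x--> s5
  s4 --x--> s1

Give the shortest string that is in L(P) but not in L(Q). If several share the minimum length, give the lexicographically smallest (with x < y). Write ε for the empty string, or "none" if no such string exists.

ε

The empty string ε is accepted by P but not by Q.
Since ε is the unique shortest string, it is the required witness.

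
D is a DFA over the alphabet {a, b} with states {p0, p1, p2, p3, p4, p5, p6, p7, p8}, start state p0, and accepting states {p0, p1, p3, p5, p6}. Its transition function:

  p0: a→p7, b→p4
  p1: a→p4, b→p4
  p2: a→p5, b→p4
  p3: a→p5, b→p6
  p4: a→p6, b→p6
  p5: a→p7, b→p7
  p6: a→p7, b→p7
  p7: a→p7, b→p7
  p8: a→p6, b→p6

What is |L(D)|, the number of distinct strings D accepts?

3

The useful subgraph on states {p0, p4, p6} is acyclic, so L(D) is finite; the longest accepting path visits 3 useful states, giving maximum string length 2.
Counting accepting paths from p0 by length: 1 of length 0, 2 of length 2. Total 3.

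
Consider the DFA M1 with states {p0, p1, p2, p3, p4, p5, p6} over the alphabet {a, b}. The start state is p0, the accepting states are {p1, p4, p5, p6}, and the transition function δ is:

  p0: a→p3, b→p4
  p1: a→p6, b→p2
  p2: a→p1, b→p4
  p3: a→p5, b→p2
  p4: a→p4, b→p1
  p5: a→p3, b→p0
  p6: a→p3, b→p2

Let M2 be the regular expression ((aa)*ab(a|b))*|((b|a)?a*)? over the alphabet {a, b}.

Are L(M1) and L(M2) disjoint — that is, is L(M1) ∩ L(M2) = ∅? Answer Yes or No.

The string b is accepted by both M1 and M2.
Hence L(M1) ∩ L(M2) ≠ ∅.

No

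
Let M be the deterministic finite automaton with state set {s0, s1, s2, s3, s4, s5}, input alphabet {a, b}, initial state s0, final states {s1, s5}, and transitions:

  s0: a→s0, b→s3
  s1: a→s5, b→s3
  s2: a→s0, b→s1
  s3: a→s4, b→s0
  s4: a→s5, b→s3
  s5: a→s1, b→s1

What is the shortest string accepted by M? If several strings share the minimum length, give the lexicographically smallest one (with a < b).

baa

A breadth-first search from s0 reaches an accepting state first via the path s0 → s3 → s4 → s5 on input baa.
No string of length < 3 is accepted (BFS exhausts all shorter strings without reaching an accepting state), and baa is the lexicographically least accepting string of length 3.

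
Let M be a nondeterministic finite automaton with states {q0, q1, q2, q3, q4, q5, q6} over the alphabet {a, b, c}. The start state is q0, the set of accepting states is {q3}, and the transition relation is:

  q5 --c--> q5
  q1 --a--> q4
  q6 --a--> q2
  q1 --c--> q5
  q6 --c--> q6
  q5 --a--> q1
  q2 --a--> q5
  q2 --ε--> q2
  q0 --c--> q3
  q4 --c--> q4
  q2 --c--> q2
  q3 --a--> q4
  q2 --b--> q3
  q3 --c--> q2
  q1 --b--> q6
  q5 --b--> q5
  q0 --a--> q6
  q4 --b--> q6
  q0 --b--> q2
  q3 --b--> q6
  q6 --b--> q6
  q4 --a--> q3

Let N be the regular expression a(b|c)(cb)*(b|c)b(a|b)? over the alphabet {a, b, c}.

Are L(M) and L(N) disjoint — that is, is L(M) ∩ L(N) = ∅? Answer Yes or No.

Yes

Converting the expression N to a DFA (subset construction, then merging equivalent states) gives the minimal DFA with states {n0, n1, n2, n3, n4, n5, n6, n7, n8, n9}, start state n0, accepting states {n6, n7, n8, n9} and transitions n0: a→n1, b→n2, c→n2; n1: a→n2, b→n3, c→n3; n2: a→n2, b→n2, c→n2; n3: a→n2, b→n4, c→n5; n4: a→n2, b→n6, c→n2; n5: a→n2, b→n7, c→n2; n6: a→n8, b→n8, c→n2; n7: a→n8, b→n9, c→n5; n8: a→n2, b→n2, c→n2; n9: a→n2, b→n6, c→n2.
Exploring the product automaton M × N from the start pair (q0, n0), following both machines on each input symbol, reaches 16 state pairs: (q0, n0), (q6, n1), (q2, n2), (q3, n2), (q6, n3), (q5, n2), (q4, n2), (q6, n2), (q6, n4), (q6, n5), (q1, n2), (q6, n6), (q6, n7), (q2, n8), (q6, n8), (q6, n9).
M accepts in {q3} and N accepts in {n6, n7, n8, n9}; no reachable pair has both components accepting, so no string drives both machines to acceptance simultaneously and L(M) ∩ L(N) = ∅.
So no string is accepted by both, and the intersection is empty.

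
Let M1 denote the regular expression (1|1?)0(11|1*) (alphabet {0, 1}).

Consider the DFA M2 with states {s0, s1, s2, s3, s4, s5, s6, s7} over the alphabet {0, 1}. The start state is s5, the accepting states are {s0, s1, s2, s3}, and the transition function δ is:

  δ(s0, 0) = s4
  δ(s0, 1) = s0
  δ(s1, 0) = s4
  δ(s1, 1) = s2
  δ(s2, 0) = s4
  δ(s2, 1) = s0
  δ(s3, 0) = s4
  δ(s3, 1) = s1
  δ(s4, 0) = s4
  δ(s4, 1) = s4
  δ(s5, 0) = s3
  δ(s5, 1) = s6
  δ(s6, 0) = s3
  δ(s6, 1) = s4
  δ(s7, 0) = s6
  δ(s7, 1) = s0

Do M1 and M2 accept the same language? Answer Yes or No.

Converting the expression M1 to a DFA (subset construction, then merging equivalent states) gives the minimal DFA with states {r0, r1, r2, r3}, start state r0, accepting states {r1} and transitions r0: 0→r1, 1→r2; r1: 0→r3, 1→r1; r2: 0→r1, 1→r3; r3: 0→r3, 1→r3.
Exploring the product automaton M1 × M2 from the start pair (r0, s5), following both machines on each input symbol, reaches 7 state pairs: (r0, s5), (r1, s3), (r2, s6), (r3, s4), (r1, s1), (r1, s2), (r1, s0).
M1 accepts in {r1} and M2 accepts in {s0, s1, s2, s3}. In every reachable pair the two components are either both accepting — (r1, s3), (r1, s1), (r1, s2), (r1, s0) — or both non-accepting, so no string is accepted by exactly one of the machines: L(M1) \ L(M2) and L(M2) \ L(M1) are both empty.
Hence every string is accepted by M1 iff it is accepted by M2, and the two languages coincide.

Yes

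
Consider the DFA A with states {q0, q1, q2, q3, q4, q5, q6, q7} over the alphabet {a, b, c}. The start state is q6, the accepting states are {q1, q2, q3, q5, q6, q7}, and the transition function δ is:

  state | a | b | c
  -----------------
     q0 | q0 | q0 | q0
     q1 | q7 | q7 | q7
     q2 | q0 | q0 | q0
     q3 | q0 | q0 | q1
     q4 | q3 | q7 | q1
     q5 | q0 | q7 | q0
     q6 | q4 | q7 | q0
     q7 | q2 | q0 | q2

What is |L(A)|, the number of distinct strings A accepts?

28

The useful subgraph on states {q1, q2, q3, q4, q6, q7} is acyclic, so L(A) is finite; the longest accepting path visits 6 useful states, giving maximum string length 5.
Counting accepting paths from q6 by length: 1 of length 0, 1 of length 1, 5 of length 2, 6 of length 3, 9 of length 4, 6 of length 5. Total 28.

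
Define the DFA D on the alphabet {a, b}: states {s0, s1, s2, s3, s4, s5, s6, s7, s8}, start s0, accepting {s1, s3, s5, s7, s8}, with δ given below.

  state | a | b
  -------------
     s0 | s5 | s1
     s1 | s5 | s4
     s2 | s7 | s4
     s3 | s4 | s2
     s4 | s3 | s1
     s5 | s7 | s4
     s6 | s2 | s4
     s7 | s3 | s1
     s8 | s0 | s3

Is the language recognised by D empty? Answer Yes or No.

No

The string a is accepted: the run s0 → s5 ends in the accepting state s5.
Since at least one string is accepted, L(D) is not empty.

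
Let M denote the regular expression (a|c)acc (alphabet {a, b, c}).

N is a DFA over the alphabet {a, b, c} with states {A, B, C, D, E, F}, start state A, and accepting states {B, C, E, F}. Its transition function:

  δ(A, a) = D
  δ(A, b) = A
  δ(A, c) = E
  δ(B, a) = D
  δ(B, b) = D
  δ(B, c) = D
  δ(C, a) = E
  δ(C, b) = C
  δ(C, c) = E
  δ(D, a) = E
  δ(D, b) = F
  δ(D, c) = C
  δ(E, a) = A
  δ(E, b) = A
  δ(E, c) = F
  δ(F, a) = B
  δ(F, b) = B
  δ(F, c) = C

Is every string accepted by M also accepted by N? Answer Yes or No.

Converting the expression M to a DFA (subset construction, then merging equivalent states) gives the minimal DFA with states {m0, m1, m2, m3, m4, m5}, start state m0, accepting states {m5} and transitions m0: a→m1, b→m2, c→m1; m1: a→m3, b→m2, c→m2; m2: a→m2, b→m2, c→m2; m3: a→m2, b→m2, c→m4; m4: a→m2, b→m2, c→m5; m5: a→m2, b→m2, c→m2.
Exploring the product automaton M × N from the start pair (m0, A), following both machines on each input symbol, reaches 15 state pairs: (m0, A), (m1, D), (m2, A), (m1, E), (m3, E), (m2, F), (m2, C), (m2, D), (m2, E), (m3, A), (m4, F), (m2, B), (m4, E), (m5, C), (m5, F).
M accepts in {m5} and N accepts in {B, C, E, F}. The reachable pairs whose M-component is accepting are (m5, C), (m5, F); in each of them the N-component is accepting too, so the product for L(M) \ L(N) (M-component accepting, N-component rejecting) has no reachable accepting pair and the difference is empty.
Hence every string in L(M) is also in L(N).

Yes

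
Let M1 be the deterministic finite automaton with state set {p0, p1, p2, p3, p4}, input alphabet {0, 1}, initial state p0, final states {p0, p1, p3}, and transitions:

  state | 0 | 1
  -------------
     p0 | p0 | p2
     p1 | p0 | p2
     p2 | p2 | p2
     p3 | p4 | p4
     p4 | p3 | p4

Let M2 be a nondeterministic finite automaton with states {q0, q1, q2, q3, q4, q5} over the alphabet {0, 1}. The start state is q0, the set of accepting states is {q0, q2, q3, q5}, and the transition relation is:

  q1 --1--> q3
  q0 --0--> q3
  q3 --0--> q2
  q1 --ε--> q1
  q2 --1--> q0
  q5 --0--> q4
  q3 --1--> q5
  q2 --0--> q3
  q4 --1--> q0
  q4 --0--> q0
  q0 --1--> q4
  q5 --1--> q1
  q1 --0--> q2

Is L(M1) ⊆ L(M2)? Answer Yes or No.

Yes

Exploring the product automaton M1 × M2 from the start pair (p0, q0), following both machines on each input symbol, reaches 9 state pairs: (p0, q0), (p0, q3), (p2, q4), (p0, q2), (p2, q5), (p2, q0), (p2, q1), (p2, q3), (p2, q2).
M1 accepts in {p0, p1, p3} and M2 accepts in {q0, q2, q3, q5}. The reachable pairs whose M1-component is accepting are (p0, q0), (p0, q3), (p0, q2); in each of them the M2-component is accepting too, so the product for L(M1) \ L(M2) (M1-component accepting, M2-component rejecting) has no reachable accepting pair and the difference is empty.
Hence every string in L(M1) is also in L(M2).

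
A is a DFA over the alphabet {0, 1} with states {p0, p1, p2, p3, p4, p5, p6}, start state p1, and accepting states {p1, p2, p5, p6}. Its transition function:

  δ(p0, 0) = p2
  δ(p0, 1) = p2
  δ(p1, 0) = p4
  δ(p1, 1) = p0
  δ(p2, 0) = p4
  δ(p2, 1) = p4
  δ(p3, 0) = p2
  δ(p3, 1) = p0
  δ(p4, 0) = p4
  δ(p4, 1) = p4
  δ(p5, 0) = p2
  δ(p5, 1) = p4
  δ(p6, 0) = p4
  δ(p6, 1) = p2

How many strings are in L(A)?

3

The useful subgraph on states {p0, p1, p2} is acyclic, so L(A) is finite; the longest accepting path visits 3 useful states, giving maximum string length 2.
Counting accepting paths from p1 by length: 1 of length 0, 2 of length 2. Total 3.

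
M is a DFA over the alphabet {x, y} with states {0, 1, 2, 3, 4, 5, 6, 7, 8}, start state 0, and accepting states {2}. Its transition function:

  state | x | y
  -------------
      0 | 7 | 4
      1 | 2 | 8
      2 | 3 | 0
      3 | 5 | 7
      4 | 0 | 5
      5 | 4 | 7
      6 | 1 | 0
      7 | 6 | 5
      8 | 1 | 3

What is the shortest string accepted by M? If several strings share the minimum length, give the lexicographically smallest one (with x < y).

A breadth-first search from 0 reaches an accepting state first via the path 0 → 7 → 6 → 1 → 2 on input xxxx.
No string of length < 4 is accepted (BFS exhausts all shorter strings without reaching an accepting state), and xxxx is the lexicographically least accepting string of length 4.

xxxx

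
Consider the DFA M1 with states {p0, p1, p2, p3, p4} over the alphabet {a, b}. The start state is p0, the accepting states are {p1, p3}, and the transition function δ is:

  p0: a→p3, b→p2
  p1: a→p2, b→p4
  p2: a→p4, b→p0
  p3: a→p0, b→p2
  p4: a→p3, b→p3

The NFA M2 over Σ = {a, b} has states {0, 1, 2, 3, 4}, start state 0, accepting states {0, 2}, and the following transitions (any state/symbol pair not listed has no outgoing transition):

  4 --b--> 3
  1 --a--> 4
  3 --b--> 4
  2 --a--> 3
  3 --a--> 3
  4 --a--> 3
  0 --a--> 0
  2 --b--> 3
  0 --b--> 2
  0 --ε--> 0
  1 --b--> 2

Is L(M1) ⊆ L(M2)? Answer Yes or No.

The string baa is in L(M1) but not in L(M2).
So L(M1) ⊄ L(M2).

No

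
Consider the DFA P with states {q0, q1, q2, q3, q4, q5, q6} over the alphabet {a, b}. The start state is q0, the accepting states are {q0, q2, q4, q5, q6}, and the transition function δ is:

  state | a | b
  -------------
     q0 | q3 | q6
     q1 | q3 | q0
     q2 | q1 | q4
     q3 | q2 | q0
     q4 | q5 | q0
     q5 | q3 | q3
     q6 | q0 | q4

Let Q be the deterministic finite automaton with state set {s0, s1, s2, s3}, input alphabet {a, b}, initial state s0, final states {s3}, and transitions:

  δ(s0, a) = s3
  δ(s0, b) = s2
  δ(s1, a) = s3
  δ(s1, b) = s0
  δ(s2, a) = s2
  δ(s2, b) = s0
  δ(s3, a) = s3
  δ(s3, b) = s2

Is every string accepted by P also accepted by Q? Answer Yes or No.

The empty string ε is in L(P) but not in L(Q).
So L(P) ⊄ L(Q).

No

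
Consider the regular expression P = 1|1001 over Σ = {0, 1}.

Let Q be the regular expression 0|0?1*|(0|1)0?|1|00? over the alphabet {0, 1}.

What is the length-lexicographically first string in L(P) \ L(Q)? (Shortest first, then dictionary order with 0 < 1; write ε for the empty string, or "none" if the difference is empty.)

1001

The string 1001 is accepted by P but not by Q.
No shorter string lies in the difference, and 1001 is the lexicographically first length-4 string in L(P) \ L(Q).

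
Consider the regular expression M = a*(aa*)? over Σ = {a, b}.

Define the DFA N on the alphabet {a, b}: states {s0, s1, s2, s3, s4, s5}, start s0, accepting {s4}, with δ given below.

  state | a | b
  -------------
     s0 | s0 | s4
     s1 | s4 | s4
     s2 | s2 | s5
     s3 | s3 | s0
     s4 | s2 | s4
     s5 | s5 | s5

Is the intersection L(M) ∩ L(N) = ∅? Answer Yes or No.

Converting the expression M to a DFA (subset construction, then merging equivalent states) gives the minimal DFA with states {m0, m1}, start state m0, accepting states {m0} and transitions m0: a→m0, b→m1; m1: a→m1, b→m1.
Exploring the product automaton M × N from the start pair (m0, s0), following both machines on each input symbol, reaches 4 state pairs: (m0, s0), (m1, s4), (m1, s2), (m1, s5).
M accepts in {m0} and N accepts in {s4}; no reachable pair has both components accepting, so no string drives both machines to acceptance simultaneously and L(M) ∩ L(N) = ∅.
So no string is accepted by both, and the intersection is empty.

Yes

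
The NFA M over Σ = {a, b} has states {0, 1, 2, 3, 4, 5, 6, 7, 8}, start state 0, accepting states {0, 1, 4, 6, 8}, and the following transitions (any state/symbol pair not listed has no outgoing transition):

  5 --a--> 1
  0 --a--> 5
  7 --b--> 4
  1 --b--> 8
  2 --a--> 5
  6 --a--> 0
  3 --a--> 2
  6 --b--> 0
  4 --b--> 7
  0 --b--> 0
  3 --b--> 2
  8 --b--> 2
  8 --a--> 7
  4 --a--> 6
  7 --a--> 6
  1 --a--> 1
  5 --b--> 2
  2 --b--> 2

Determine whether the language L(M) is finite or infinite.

State 0 is reachable from the start and can reach an accepting state, and it lies on the cycle 0 → 0.
Traversing that cycle any number of times yields accepted strings of unbounded length, so the language is infinite.

infinite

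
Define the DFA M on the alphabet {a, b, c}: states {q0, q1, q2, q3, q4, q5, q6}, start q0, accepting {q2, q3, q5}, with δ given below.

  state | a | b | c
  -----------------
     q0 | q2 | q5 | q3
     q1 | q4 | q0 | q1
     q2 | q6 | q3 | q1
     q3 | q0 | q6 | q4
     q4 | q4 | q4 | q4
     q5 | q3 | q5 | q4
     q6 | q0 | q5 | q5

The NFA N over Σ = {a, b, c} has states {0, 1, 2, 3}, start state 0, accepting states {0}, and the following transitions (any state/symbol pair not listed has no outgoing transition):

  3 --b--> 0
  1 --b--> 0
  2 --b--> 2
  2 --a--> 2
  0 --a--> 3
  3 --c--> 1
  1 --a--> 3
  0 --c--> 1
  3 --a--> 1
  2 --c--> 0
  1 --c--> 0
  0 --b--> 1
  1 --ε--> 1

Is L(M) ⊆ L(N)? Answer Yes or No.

No

The string a is in L(M) but not in L(N).
So L(M) ⊄ L(N).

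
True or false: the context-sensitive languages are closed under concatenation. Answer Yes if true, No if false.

Yes

With disjoint nonterminals (and terminals first replaced by fresh nonterminal copies so contexts cannot straddle the boundary), S → S₁S₂ added to two noncontracting grammars is noncontracting and generates L₁L₂; equivalently an LBA guesses the split point and checks each part in place.
So the context-sensitive languages are closed under concatenation.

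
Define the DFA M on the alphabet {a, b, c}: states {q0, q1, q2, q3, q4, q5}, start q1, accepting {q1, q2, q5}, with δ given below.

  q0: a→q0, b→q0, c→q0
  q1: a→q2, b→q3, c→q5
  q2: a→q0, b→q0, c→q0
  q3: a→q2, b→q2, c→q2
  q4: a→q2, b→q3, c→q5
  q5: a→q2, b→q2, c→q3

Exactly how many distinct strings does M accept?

The useful subgraph on states {q1, q2, q3, q5} is acyclic, so L(M) is finite; the longest accepting path visits 4 useful states, giving maximum string length 3.
Counting accepting paths from q1 by length: 1 of length 0, 2 of length 1, 5 of length 2, 3 of length 3. Total 11.

11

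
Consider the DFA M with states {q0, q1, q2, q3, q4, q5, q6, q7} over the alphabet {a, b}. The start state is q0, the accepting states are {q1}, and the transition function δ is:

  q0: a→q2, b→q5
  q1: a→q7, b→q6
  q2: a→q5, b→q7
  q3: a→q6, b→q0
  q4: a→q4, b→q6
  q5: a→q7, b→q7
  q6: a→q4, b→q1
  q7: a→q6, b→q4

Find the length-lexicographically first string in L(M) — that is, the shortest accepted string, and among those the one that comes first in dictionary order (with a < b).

abab

A breadth-first search from q0 reaches an accepting state first via the path q0 → q2 → q7 → q6 → q1 on input abab.
No string of length < 4 is accepted (BFS exhausts all shorter strings without reaching an accepting state), and abab is the lexicographically least accepting string of length 4.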